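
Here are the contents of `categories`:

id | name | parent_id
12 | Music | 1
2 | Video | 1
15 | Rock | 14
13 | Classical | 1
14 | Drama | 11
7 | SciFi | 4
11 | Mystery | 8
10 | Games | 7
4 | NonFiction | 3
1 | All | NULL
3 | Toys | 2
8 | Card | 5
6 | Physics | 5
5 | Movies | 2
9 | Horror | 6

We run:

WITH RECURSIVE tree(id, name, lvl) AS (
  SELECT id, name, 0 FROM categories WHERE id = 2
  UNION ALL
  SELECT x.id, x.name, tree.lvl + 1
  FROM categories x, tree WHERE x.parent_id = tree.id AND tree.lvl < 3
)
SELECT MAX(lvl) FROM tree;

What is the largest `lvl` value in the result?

3

Base: id=2 (Video) at lvl 0.
Iteration 1: rows with parent_id in {2} -> Toys (id 3, lvl 1), Movies (id 5, lvl 1).
Iteration 2: rows with parent_id in {3,5} -> NonFiction (id 4, lvl 2), Physics (id 6, lvl 2), Card (id 8, lvl 2).
Iteration 3: rows with parent_id in {4,6,8} -> SciFi (id 7, lvl 3), Horror (id 9, lvl 3), Mystery (id 11, lvl 3).
Iteration 4: lvl < 3 fails for all current rows; recursion stops.
lvl values: 0, 1, 1, 2, 2, 2, 3, 3, 3; the maximum is 3.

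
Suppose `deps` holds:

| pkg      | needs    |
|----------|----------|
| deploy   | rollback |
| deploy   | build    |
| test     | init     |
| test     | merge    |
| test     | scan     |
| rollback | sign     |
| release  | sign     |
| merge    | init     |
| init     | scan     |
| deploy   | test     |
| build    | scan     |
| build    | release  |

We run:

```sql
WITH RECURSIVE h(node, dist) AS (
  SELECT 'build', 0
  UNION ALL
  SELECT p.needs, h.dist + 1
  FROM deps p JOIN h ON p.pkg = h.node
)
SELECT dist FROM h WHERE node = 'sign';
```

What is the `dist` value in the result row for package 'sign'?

Base: (build, dist=0).
Iteration 1: edges from {build} -> (release, dist=1), (scan, dist=1).
Iteration 2: edges from {release,scan} -> (sign, dist=2).
Iteration 3: no outgoing edges from {sign}; recursion stops.

2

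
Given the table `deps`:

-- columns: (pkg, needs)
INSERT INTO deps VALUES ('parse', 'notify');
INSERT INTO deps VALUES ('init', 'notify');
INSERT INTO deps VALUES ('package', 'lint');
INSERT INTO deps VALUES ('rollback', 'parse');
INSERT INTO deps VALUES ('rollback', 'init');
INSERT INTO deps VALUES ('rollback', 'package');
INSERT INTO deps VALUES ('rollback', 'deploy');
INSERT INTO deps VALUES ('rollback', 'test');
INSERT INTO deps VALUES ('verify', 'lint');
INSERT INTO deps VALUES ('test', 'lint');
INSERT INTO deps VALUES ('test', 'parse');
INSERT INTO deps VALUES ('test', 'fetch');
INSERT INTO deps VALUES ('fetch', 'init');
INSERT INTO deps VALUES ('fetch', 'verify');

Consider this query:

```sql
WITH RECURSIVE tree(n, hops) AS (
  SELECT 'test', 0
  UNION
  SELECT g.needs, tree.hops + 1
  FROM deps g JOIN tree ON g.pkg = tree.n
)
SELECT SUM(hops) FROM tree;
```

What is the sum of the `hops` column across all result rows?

Base: (test, hops=0).
Iteration 1: edges from {test} -> (fetch, hops=1), (lint, hops=1), (parse, hops=1).
Iteration 2: edges from {fetch,lint,parse} -> (init, hops=2), (notify, hops=2), (verify, hops=2).
Iteration 3: edges from {init,notify,verify} -> (lint, hops=3), (notify, hops=3).
Iteration 4: no outgoing edges from {lint,notify}; recursion stops.
SUM(hops) = 0 + 1 + 1 + 1 + 2 + 2 + 2 + 3 + 3 = 15.

15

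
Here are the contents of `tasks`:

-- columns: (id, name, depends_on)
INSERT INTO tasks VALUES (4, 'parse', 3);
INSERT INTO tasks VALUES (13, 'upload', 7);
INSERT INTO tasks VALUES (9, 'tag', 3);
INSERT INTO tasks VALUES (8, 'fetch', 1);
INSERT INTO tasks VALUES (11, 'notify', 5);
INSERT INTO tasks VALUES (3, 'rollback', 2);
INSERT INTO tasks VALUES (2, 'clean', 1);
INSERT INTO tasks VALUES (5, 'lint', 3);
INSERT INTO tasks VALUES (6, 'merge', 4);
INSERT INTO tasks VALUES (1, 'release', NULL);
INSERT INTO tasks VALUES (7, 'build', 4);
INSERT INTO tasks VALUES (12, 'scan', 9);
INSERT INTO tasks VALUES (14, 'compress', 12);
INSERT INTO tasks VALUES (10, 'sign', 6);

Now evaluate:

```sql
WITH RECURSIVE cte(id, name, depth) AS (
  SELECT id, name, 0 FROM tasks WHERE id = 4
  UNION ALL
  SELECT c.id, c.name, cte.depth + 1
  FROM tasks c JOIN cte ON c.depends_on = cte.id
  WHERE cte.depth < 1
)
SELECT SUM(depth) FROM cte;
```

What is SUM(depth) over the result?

2

Base: id=4 (parse) at depth 0.
Iteration 1: rows with depends_on in {4} -> merge (id 6, depth 1), build (id 7, depth 1).
Iteration 2: depth < 1 fails for all current rows; recursion stops.
SUM(depth) = 0 + 1 + 1 = 2.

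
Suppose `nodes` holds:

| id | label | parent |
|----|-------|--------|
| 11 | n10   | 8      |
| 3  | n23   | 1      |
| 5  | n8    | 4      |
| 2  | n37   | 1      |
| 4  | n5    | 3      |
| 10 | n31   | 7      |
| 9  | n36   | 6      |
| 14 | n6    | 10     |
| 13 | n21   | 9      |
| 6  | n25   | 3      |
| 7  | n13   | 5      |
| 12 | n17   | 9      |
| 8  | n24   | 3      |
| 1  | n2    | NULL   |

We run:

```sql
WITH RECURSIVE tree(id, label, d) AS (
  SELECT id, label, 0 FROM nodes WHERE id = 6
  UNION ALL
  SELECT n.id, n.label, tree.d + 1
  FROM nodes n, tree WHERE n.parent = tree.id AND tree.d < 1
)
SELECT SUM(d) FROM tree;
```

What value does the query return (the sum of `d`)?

Base: id=6 (n25) at d 0.
Iteration 1: rows with parent in {6} -> n36 (id 9, d 1).
Iteration 2: d < 1 fails for all current rows; recursion stops.
SUM(d) = 0 + 1 = 1.

1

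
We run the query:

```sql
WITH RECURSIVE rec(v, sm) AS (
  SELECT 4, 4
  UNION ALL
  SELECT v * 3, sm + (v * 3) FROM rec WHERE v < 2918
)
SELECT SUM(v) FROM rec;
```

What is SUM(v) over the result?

Base: v=4, sm=4.
Iteration 1: 4 < 2918 holds -> v = 4 * 3 = 12, sm = 4 + 12 = 16.
Iteration 2: 12 < 2918 holds -> v = 12 * 3 = 36, sm = 16 + 36 = 52.
Iteration 3: 36 < 2918 holds -> v = 36 * 3 = 108, sm = 52 + 108 = 160.
Iteration 4: 108 < 2918 holds -> v = 108 * 3 = 324, sm = 160 + 324 = 484.
Iteration 5: 324 < 2918 holds -> v = 324 * 3 = 972, sm = 484 + 972 = 1456.
Iteration 6: 972 < 2918 holds -> v = 972 * 3 = 2916, sm = 1456 + 2916 = 4372.
Iteration 7: 2916 < 2918 holds -> v = 2916 * 3 = 8748, sm = 4372 + 8748 = 13120.
Iteration 8: 8748 < 2918 fails; recursion stops.
SUM(v) = 4 + 12 + 36 + 108 + 324 + 972 + 2916 + 8748 = 13120.

13120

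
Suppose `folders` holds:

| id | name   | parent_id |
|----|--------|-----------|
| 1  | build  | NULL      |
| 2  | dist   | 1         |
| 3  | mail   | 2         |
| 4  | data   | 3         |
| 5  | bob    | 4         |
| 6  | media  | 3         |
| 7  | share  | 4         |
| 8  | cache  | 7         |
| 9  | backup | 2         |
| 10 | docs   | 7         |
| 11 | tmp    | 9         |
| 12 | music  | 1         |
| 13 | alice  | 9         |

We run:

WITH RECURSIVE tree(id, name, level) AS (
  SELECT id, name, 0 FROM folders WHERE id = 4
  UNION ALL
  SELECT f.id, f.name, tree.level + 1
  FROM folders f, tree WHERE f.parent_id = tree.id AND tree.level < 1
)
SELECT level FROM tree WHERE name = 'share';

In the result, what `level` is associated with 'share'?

Base: id=4 (data) at level 0.
Iteration 1: rows with parent_id in {4} -> bob (id 5, level 1), share (id 7, level 1).
Iteration 2: level < 1 fails for all current rows; recursion stops.

1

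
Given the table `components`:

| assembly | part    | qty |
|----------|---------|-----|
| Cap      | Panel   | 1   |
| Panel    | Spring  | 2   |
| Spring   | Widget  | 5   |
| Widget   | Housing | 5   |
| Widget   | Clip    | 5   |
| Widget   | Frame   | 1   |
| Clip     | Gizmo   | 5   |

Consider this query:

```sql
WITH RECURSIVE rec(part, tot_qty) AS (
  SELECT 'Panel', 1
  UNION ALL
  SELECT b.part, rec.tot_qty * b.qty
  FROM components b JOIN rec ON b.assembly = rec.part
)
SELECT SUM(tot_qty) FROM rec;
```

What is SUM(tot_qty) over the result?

373

Base: (Panel, tot_qty=1).
Iteration 1: components of {Panel} -> Spring = 1*2 = 2.
Iteration 2: components of {Spring} -> Widget = 2*5 = 10.
Iteration 3: components of {Widget} -> Clip = 10*5 = 50, Frame = 10*1 = 10, Housing = 10*5 = 50.
Iteration 4: components of {Clip,Frame,Housing} -> Gizmo = 50*5 = 250.
Iteration 5: no further components; recursion stops.
SUM(tot_qty) = 1 + 2 + 10 + 50 + 50 + 10 + 250 = 373.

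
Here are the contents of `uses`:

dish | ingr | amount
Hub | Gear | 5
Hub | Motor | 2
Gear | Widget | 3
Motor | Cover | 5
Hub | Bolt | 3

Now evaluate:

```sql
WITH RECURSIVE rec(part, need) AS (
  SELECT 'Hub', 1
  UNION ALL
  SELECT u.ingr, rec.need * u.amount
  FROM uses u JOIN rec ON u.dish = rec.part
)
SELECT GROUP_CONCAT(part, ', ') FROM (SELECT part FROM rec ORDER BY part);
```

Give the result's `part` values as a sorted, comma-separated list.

Base: (Hub, need=1).
Iteration 1: components of {Hub} -> Bolt = 1*3 = 3, Gear = 1*5 = 5, Motor = 1*2 = 2.
Iteration 2: components of {Bolt,Gear,Motor} -> Cover = 2*5 = 10, Widget = 5*3 = 15.
Iteration 3: no further components; recursion stops.

Bolt, Cover, Gear, Hub, Motor, Widget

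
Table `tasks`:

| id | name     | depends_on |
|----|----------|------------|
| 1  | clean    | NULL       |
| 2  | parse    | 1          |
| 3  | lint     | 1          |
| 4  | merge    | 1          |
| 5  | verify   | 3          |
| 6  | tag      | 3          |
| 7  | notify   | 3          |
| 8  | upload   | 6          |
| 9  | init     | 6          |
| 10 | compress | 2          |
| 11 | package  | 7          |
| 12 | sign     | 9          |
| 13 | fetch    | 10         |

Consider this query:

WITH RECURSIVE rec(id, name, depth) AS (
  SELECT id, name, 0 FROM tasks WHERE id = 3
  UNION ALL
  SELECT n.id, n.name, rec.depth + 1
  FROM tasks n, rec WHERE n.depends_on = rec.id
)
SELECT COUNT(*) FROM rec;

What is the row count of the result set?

8

Base: id=3 (lint) at depth 0.
Iteration 1: rows with depends_on in {3} -> verify (id 5, depth 1), tag (id 6, depth 1), notify (id 7, depth 1).
Iteration 2: rows with depends_on in {5,6,7} -> upload (id 8, depth 2), init (id 9, depth 2), package (id 11, depth 2).
Iteration 3: rows with depends_on in {8,9,11} -> sign (id 12, depth 3).
Iteration 4: no rows with depends_on in {12}; recursion stops.
Total rows emitted: 8.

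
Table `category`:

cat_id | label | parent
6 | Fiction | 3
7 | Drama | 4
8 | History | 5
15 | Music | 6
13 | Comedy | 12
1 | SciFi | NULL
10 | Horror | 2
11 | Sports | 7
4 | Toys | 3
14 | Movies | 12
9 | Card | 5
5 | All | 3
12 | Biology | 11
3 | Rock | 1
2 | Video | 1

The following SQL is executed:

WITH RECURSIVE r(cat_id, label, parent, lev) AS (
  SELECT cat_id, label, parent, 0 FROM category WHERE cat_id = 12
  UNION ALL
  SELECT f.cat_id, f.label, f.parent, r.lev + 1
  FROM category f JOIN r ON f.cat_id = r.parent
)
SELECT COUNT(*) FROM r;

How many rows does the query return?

Base: cat_id=12 (Biology), parent=11, lev 0.
Iteration 1: join on cat_id=11 -> Sports (id 11, parent=7, lev 1).
Iteration 2: join on cat_id=7 -> Drama (id 7, parent=4, lev 2).
Iteration 3: join on cat_id=4 -> Toys (id 4, parent=3, lev 3).
Iteration 4: join on cat_id=3 -> Rock (id 3, parent=1, lev 4).
Iteration 5: join on cat_id=1 -> SciFi (id 1, parent=NULL, lev 5).
Iteration 6: parent is NULL; no match; recursion stops.
Total rows emitted: 6.

6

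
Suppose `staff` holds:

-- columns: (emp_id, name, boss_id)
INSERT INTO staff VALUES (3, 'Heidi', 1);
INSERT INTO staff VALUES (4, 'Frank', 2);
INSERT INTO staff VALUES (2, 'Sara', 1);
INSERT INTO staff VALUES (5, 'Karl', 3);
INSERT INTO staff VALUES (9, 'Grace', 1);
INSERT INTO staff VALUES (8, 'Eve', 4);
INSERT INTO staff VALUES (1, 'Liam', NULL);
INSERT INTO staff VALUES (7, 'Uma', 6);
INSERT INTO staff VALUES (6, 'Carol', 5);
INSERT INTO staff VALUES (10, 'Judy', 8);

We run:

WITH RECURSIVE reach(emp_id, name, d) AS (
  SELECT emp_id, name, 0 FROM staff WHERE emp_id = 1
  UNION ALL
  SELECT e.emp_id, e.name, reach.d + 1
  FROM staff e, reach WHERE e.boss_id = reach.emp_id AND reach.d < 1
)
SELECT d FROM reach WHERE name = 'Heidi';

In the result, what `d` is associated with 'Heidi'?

1

Base: emp_id=1 (Liam) at d 0.
Iteration 1: rows with boss_id in {1} -> Sara (id 2, d 1), Heidi (id 3, d 1), Grace (id 9, d 1).
Iteration 2: d < 1 fails for all current rows; recursion stops.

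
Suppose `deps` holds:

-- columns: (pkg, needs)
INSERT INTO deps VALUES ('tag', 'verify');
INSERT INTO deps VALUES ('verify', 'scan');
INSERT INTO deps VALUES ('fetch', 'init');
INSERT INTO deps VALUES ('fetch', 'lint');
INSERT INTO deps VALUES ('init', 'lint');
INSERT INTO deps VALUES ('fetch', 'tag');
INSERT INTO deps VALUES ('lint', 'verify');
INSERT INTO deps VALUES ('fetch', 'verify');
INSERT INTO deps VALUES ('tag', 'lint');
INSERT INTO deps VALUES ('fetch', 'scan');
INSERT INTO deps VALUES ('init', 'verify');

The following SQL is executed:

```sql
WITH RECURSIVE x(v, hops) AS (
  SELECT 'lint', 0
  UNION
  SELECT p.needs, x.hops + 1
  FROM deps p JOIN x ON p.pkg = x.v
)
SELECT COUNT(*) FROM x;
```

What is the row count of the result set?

3

Base: (lint, hops=0).
Iteration 1: edges from {lint} -> (verify, hops=1).
Iteration 2: edges from {verify} -> (scan, hops=2).
Iteration 3: no outgoing edges from {scan}; recursion stops.
Total rows emitted: 3.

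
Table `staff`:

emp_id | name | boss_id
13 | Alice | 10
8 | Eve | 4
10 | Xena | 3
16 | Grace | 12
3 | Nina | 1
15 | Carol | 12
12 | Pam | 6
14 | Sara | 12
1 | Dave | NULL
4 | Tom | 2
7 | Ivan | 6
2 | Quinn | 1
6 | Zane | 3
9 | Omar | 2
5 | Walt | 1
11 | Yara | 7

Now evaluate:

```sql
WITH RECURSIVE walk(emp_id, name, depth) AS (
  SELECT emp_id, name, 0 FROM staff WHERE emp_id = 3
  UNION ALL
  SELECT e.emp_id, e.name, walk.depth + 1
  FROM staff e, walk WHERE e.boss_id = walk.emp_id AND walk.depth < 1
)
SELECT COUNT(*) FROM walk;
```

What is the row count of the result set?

3

Base: emp_id=3 (Nina) at depth 0.
Iteration 1: rows with boss_id in {3} -> Zane (id 6, depth 1), Xena (id 10, depth 1).
Iteration 2: depth < 1 fails for all current rows; recursion stops.
Total rows emitted: 3.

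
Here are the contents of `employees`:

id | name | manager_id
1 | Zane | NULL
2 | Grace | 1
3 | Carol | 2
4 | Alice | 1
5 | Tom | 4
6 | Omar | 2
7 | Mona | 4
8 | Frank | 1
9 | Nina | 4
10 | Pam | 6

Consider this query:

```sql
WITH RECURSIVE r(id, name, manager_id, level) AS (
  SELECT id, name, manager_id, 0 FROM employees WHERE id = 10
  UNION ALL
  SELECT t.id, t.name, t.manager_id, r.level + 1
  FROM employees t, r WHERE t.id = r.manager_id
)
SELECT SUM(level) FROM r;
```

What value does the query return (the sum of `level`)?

6

Base: id=10 (Pam), manager_id=6, level 0.
Iteration 1: join on id=6 -> Omar (id 6, manager_id=2, level 1).
Iteration 2: join on id=2 -> Grace (id 2, manager_id=1, level 2).
Iteration 3: join on id=1 -> Zane (id 1, manager_id=NULL, level 3).
Iteration 4: manager_id is NULL; no match; recursion stops.
SUM(level) = 0 + 1 + 2 + 3 = 6.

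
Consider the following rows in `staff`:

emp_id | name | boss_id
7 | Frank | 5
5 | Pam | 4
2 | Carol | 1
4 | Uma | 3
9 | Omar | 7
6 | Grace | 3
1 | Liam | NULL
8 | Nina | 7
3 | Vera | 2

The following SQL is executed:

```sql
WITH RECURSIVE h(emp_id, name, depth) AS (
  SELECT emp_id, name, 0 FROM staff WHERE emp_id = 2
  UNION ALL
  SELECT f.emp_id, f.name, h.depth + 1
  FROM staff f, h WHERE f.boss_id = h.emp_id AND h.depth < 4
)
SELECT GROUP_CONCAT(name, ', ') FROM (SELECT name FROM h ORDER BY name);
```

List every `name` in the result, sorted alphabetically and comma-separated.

Base: emp_id=2 (Carol) at depth 0.
Iteration 1: rows with boss_id in {2} -> Vera (id 3, depth 1).
Iteration 2: rows with boss_id in {3} -> Uma (id 4, depth 2), Grace (id 6, depth 2).
Iteration 3: rows with boss_id in {4,6} -> Pam (id 5, depth 3).
Iteration 4: rows with boss_id in {5} -> Frank (id 7, depth 4).
Iteration 5: depth < 4 fails for all current rows; recursion stops.

Carol, Frank, Grace, Pam, Uma, Vera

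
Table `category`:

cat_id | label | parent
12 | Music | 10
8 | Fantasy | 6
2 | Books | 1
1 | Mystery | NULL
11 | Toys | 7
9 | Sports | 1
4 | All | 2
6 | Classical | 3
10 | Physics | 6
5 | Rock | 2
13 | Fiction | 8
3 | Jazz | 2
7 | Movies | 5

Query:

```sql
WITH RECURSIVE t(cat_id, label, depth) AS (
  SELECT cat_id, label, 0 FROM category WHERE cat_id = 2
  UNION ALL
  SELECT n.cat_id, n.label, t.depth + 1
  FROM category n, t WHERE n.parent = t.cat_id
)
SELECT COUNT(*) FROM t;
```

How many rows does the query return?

11

Base: cat_id=2 (Books) at depth 0.
Iteration 1: rows with parent in {2} -> Jazz (id 3, depth 1), All (id 4, depth 1), Rock (id 5, depth 1).
Iteration 2: rows with parent in {3,4,5} -> Classical (id 6, depth 2), Movies (id 7, depth 2).
Iteration 3: rows with parent in {6,7} -> Fantasy (id 8, depth 3), Physics (id 10, depth 3), Toys (id 11, depth 3).
Iteration 4: rows with parent in {8,10,11} -> Music (id 12, depth 4), Fiction (id 13, depth 4).
Iteration 5: no rows with parent in {12,13}; recursion stops.
Total rows emitted: 11.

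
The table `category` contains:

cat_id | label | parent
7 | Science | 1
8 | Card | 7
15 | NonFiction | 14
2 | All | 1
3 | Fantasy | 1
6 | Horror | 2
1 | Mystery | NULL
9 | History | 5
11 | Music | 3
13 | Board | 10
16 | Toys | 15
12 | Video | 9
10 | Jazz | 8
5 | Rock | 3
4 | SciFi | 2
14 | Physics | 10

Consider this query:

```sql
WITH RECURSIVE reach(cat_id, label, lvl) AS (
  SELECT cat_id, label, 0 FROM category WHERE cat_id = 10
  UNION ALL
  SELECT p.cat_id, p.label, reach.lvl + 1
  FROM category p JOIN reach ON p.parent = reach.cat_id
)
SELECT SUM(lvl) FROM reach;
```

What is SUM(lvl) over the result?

Base: cat_id=10 (Jazz) at lvl 0.
Iteration 1: rows with parent in {10} -> Board (id 13, lvl 1), Physics (id 14, lvl 1).
Iteration 2: rows with parent in {13,14} -> NonFiction (id 15, lvl 2).
Iteration 3: rows with parent in {15} -> Toys (id 16, lvl 3).
Iteration 4: no rows with parent in {16}; recursion stops.
SUM(lvl) = 0 + 1 + 1 + 2 + 3 = 7.

7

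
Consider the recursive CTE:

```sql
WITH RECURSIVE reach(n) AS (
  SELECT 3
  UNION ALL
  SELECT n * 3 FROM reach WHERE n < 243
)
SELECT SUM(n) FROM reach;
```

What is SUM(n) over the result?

363

Base: n=3.
Iteration 1: 3 < 243 holds -> n = 3 * 3 = 9.
Iteration 2: 9 < 243 holds -> n = 9 * 3 = 27.
Iteration 3: 27 < 243 holds -> n = 27 * 3 = 81.
Iteration 4: 81 < 243 holds -> n = 81 * 3 = 243.
Iteration 5: 243 < 243 fails; recursion stops.
SUM(n) = 3 + 9 + 27 + 81 + 243 = 363.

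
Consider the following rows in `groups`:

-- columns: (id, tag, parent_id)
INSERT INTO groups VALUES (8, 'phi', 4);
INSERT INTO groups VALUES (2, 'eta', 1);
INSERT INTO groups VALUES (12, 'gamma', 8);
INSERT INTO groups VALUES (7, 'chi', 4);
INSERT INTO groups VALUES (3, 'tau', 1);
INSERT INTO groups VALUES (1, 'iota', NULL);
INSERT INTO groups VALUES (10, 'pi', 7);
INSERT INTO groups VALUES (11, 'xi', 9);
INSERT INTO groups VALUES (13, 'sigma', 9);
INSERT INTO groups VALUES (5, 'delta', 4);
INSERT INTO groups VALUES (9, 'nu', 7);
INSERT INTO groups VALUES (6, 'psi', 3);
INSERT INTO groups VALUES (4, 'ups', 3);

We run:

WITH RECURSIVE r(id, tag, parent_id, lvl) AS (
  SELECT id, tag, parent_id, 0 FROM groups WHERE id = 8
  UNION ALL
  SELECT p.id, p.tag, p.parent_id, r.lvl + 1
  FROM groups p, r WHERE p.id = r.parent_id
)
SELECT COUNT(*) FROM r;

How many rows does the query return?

4

Base: id=8 (phi), parent_id=4, lvl 0.
Iteration 1: join on id=4 -> ups (id 4, parent_id=3, lvl 1).
Iteration 2: join on id=3 -> tau (id 3, parent_id=1, lvl 2).
Iteration 3: join on id=1 -> iota (id 1, parent_id=NULL, lvl 3).
Iteration 4: parent_id is NULL; no match; recursion stops.
Total rows emitted: 4.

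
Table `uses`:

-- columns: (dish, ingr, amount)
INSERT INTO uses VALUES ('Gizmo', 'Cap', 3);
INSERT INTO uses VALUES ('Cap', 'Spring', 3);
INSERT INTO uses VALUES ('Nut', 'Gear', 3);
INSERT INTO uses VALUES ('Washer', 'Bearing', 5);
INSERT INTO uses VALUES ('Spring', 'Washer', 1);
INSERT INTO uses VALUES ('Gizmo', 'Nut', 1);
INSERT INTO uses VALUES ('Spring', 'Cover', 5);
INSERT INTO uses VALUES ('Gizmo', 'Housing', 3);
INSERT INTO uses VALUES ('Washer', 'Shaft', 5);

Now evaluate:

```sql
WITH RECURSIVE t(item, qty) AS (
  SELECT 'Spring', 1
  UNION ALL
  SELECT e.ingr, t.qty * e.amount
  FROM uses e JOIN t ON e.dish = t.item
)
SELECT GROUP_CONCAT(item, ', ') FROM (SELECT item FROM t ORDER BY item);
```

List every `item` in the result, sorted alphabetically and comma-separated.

Base: (Spring, qty=1).
Iteration 1: components of {Spring} -> Cover = 1*5 = 5, Washer = 1*1 = 1.
Iteration 2: components of {Cover,Washer} -> Bearing = 1*5 = 5, Shaft = 1*5 = 5.
Iteration 3: no further components; recursion stops.

Bearing, Cover, Shaft, Spring, Washer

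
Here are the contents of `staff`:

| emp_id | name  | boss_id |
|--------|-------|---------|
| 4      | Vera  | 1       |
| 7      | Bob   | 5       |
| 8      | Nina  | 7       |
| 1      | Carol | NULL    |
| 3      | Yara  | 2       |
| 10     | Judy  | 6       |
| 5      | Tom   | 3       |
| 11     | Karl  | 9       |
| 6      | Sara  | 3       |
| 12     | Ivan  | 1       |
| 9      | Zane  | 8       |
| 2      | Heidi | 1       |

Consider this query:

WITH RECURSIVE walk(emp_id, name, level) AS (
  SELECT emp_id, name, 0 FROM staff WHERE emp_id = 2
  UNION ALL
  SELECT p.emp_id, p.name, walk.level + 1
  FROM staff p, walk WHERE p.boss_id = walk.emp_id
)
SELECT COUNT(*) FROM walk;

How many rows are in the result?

9

Base: emp_id=2 (Heidi) at level 0.
Iteration 1: rows with boss_id in {2} -> Yara (id 3, level 1).
Iteration 2: rows with boss_id in {3} -> Tom (id 5, level 2), Sara (id 6, level 2).
Iteration 3: rows with boss_id in {5,6} -> Bob (id 7, level 3), Judy (id 10, level 3).
Iteration 4: rows with boss_id in {7,10} -> Nina (id 8, level 4).
Iteration 5: rows with boss_id in {8} -> Zane (id 9, level 5).
Iteration 6: rows with boss_id in {9} -> Karl (id 11, level 6).
Iteration 7: no rows with boss_id in {11}; recursion stops.
Total rows emitted: 9.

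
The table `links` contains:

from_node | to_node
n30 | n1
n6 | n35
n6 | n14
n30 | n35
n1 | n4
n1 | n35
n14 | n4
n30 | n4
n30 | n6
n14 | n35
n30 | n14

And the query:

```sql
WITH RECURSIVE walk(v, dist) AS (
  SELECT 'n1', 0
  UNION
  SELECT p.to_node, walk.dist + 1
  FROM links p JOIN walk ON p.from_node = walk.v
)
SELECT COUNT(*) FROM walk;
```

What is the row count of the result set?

3

Base: (n1, dist=0).
Iteration 1: edges from {n1} -> (n35, dist=1), (n4, dist=1).
Iteration 2: no outgoing edges from {n35,n4}; recursion stops.
Total rows emitted: 3.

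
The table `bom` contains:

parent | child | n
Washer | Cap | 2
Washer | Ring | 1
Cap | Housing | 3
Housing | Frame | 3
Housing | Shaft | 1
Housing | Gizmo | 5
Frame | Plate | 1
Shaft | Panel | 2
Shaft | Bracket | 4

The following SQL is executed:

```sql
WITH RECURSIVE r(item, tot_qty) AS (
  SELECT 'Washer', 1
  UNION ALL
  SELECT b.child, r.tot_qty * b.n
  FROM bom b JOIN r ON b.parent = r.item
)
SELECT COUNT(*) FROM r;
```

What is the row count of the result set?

10

Base: (Washer, tot_qty=1).
Iteration 1: components of {Washer} -> Cap = 1*2 = 2, Ring = 1*1 = 1.
Iteration 2: components of {Cap,Ring} -> Housing = 2*3 = 6.
Iteration 3: components of {Housing} -> Frame = 6*3 = 18, Gizmo = 6*5 = 30, Shaft = 6*1 = 6.
Iteration 4: components of {Frame,Gizmo,Shaft} -> Bracket = 6*4 = 24, Panel = 6*2 = 12, Plate = 18*1 = 18.
Iteration 5: no further components; recursion stops.
Total rows emitted: 10.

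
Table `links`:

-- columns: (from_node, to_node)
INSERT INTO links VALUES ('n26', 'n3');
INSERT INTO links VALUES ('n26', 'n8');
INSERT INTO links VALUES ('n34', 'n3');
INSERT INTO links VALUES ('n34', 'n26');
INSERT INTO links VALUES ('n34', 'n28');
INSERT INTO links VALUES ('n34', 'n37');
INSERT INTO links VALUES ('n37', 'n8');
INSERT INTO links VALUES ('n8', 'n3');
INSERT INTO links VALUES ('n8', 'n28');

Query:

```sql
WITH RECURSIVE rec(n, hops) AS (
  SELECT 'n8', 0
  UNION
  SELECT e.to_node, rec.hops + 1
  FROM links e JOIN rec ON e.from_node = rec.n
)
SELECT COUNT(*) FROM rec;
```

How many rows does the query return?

Base: (n8, hops=0).
Iteration 1: edges from {n8} -> (n28, hops=1), (n3, hops=1).
Iteration 2: no outgoing edges from {n28,n3}; recursion stops.
Total rows emitted: 3.

3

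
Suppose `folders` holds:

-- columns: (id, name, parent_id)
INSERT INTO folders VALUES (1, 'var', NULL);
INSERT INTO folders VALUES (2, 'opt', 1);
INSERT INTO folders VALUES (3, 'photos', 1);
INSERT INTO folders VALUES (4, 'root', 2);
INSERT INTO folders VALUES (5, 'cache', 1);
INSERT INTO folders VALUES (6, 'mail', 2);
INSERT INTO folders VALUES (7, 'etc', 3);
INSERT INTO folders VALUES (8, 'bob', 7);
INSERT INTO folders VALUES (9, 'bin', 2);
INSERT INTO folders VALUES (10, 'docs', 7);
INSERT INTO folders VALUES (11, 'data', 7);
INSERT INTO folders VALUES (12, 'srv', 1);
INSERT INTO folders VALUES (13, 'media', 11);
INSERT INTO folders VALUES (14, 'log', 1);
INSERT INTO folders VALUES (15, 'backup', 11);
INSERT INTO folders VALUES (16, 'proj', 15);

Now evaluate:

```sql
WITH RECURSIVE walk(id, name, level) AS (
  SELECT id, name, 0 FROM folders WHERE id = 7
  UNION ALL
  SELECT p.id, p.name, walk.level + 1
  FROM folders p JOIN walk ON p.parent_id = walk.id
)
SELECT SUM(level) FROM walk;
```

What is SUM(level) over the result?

10

Base: id=7 (etc) at level 0.
Iteration 1: rows with parent_id in {7} -> bob (id 8, level 1), docs (id 10, level 1), data (id 11, level 1).
Iteration 2: rows with parent_id in {8,10,11} -> media (id 13, level 2), backup (id 15, level 2).
Iteration 3: rows with parent_id in {13,15} -> proj (id 16, level 3).
Iteration 4: no rows with parent_id in {16}; recursion stops.
SUM(level) = 0 + 1 + 1 + 1 + 2 + 2 + 3 = 10.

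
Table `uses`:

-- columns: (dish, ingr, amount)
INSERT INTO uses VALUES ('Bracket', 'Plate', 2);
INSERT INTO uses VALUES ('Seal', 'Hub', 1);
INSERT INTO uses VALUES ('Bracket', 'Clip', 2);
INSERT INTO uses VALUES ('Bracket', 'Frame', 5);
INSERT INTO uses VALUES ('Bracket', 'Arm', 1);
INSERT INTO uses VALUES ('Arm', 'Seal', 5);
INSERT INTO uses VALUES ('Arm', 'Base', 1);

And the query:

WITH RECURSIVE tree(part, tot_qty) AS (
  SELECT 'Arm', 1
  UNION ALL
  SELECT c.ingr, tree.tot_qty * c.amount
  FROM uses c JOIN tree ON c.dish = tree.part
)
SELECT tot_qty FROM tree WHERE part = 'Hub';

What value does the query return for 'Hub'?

Base: (Arm, tot_qty=1).
Iteration 1: components of {Arm} -> Base = 1*1 = 1, Seal = 1*5 = 5.
Iteration 2: components of {Base,Seal} -> Hub = 5*1 = 5.
Iteration 3: no further components; recursion stops.

5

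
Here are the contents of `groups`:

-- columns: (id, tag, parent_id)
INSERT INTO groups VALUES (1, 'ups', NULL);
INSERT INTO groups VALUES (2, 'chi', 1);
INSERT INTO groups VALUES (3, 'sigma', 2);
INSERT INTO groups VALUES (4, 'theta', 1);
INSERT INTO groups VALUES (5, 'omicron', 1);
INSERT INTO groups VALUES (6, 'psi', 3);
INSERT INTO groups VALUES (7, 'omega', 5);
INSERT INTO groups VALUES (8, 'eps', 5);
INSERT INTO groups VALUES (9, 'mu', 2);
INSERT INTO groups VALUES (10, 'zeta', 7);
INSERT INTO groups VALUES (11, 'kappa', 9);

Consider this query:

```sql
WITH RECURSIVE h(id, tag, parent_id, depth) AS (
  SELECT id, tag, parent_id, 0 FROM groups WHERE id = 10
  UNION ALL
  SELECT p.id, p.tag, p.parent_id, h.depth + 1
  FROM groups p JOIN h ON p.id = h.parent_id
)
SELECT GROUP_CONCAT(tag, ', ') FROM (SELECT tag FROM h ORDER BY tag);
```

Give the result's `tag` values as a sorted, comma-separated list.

Base: id=10 (zeta), parent_id=7, depth 0.
Iteration 1: join on id=7 -> omega (id 7, parent_id=5, depth 1).
Iteration 2: join on id=5 -> omicron (id 5, parent_id=1, depth 2).
Iteration 3: join on id=1 -> ups (id 1, parent_id=NULL, depth 3).
Iteration 4: parent_id is NULL; no match; recursion stops.

omega, omicron, ups, zeta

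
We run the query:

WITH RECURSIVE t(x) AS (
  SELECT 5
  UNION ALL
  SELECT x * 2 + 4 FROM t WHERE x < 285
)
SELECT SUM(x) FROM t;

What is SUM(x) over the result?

1115

Base: x=5.
Iteration 1: 5 < 285 holds -> x = 5 * 2 + 4 = 14.
Iteration 2: 14 < 285 holds -> x = 14 * 2 + 4 = 32.
Iteration 3: 32 < 285 holds -> x = 32 * 2 + 4 = 68.
Iteration 4: 68 < 285 holds -> x = 68 * 2 + 4 = 140.
Iteration 5: 140 < 285 holds -> x = 140 * 2 + 4 = 284.
Iteration 6: 284 < 285 holds -> x = 284 * 2 + 4 = 572.
Iteration 7: 572 < 285 fails; recursion stops.
SUM(x) = 5 + 14 + 32 + 68 + 140 + 284 + 572 = 1115.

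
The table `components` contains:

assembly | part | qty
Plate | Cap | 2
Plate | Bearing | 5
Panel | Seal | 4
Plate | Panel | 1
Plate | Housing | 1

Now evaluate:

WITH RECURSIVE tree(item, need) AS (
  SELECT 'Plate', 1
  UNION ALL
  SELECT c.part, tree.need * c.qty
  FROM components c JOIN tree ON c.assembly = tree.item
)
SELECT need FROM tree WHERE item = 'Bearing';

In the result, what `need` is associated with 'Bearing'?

Base: (Plate, need=1).
Iteration 1: components of {Plate} -> Bearing = 1*5 = 5, Cap = 1*2 = 2, Housing = 1*1 = 1, Panel = 1*1 = 1.
Iteration 2: components of {Bearing,Cap,Housing,Panel} -> Seal = 1*4 = 4.
Iteration 3: no further components; recursion stops.

5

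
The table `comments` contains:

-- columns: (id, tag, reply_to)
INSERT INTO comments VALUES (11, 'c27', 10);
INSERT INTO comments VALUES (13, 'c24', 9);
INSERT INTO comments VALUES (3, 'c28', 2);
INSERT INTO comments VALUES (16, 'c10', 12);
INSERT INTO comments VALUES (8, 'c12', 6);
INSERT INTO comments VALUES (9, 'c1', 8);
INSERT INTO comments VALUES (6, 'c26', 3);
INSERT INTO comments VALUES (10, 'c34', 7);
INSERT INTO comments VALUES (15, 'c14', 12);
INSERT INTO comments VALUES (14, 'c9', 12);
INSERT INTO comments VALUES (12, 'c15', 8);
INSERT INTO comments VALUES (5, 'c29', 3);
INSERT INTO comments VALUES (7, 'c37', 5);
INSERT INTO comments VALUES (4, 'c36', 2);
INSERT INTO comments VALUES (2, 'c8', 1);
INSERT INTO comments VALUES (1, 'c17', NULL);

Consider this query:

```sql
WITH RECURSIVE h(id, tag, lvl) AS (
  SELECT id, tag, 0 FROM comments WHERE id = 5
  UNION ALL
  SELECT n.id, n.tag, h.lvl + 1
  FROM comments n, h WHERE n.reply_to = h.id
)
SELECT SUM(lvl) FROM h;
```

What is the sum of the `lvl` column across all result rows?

6

Base: id=5 (c29) at lvl 0.
Iteration 1: rows with reply_to in {5} -> c37 (id 7, lvl 1).
Iteration 2: rows with reply_to in {7} -> c34 (id 10, lvl 2).
Iteration 3: rows with reply_to in {10} -> c27 (id 11, lvl 3).
Iteration 4: no rows with reply_to in {11}; recursion stops.
SUM(lvl) = 0 + 1 + 2 + 3 = 6.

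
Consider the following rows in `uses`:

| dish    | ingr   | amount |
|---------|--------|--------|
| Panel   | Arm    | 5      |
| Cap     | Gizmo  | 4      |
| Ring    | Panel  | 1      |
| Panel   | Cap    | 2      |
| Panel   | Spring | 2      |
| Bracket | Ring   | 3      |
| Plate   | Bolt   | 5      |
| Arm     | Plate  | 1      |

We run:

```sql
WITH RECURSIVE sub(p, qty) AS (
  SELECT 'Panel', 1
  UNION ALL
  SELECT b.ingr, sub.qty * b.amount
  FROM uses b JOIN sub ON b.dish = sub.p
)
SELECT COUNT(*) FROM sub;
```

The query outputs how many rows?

Base: (Panel, qty=1).
Iteration 1: components of {Panel} -> Arm = 1*5 = 5, Cap = 1*2 = 2, Spring = 1*2 = 2.
Iteration 2: components of {Arm,Cap,Spring} -> Gizmo = 2*4 = 8, Plate = 5*1 = 5.
Iteration 3: components of {Gizmo,Plate} -> Bolt = 5*5 = 25.
Iteration 4: no further components; recursion stops.
Total rows emitted: 7.

7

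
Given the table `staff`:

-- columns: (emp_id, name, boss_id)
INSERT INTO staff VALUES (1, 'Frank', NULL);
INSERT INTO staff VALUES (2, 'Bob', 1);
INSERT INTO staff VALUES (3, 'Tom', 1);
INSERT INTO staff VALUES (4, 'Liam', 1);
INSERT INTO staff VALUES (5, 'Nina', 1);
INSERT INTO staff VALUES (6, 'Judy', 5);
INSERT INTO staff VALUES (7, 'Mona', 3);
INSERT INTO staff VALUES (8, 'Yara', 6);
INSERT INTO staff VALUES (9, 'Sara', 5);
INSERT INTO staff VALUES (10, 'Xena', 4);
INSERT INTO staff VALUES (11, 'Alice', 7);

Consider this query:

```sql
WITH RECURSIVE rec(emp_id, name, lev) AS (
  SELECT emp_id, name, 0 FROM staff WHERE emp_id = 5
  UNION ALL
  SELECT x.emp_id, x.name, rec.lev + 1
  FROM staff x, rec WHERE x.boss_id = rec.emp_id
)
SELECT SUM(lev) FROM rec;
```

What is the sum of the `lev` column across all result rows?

Base: emp_id=5 (Nina) at lev 0.
Iteration 1: rows with boss_id in {5} -> Judy (id 6, lev 1), Sara (id 9, lev 1).
Iteration 2: rows with boss_id in {6,9} -> Yara (id 8, lev 2).
Iteration 3: no rows with boss_id in {8}; recursion stops.
SUM(lev) = 0 + 1 + 1 + 2 = 4.

4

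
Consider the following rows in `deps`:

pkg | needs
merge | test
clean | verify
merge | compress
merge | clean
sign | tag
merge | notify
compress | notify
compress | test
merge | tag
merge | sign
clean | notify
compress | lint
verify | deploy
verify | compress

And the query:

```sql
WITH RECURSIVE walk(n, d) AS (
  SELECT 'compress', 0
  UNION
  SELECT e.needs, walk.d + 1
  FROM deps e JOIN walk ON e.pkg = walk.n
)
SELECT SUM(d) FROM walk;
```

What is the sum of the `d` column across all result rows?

Base: (compress, d=0).
Iteration 1: edges from {compress} -> (lint, d=1), (notify, d=1), (test, d=1).
Iteration 2: no outgoing edges from {lint,notify,test}; recursion stops.
SUM(d) = 0 + 1 + 1 + 1 = 3.

3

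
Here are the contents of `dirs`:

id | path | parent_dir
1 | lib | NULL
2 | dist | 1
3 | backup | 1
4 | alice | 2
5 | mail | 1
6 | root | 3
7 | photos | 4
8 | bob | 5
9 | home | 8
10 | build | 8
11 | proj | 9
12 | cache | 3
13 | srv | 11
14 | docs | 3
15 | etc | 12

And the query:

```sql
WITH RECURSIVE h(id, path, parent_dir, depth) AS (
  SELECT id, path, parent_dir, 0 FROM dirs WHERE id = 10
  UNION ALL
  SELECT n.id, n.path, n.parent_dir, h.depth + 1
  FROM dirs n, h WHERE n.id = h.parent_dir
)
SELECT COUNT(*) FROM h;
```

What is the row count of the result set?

Base: id=10 (build), parent_dir=8, depth 0.
Iteration 1: join on id=8 -> bob (id 8, parent_dir=5, depth 1).
Iteration 2: join on id=5 -> mail (id 5, parent_dir=1, depth 2).
Iteration 3: join on id=1 -> lib (id 1, parent_dir=NULL, depth 3).
Iteration 4: parent_dir is NULL; no match; recursion stops.
Total rows emitted: 4.

4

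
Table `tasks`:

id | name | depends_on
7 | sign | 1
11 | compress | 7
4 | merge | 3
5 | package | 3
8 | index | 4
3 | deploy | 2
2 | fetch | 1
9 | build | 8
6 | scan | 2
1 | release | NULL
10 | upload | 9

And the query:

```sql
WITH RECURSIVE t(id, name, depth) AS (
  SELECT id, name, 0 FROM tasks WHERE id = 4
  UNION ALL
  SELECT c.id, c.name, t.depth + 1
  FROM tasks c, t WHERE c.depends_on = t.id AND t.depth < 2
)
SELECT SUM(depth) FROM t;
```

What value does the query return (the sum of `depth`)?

Base: id=4 (merge) at depth 0.
Iteration 1: rows with depends_on in {4} -> index (id 8, depth 1).
Iteration 2: rows with depends_on in {8} -> build (id 9, depth 2).
Iteration 3: depth < 2 fails for all current rows; recursion stops.
SUM(depth) = 0 + 1 + 2 = 3.

3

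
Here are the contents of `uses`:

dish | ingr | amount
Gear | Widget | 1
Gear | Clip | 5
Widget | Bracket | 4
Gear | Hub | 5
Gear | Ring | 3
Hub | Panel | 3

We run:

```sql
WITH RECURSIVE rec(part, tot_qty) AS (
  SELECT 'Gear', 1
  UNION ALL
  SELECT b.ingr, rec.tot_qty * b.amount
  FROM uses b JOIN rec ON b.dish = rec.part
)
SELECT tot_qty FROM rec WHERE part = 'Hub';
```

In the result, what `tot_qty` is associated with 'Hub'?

Base: (Gear, tot_qty=1).
Iteration 1: components of {Gear} -> Clip = 1*5 = 5, Hub = 1*5 = 5, Ring = 1*3 = 3, Widget = 1*1 = 1.
Iteration 2: components of {Clip,Hub,Ring,Widget} -> Bracket = 1*4 = 4, Panel = 5*3 = 15.
Iteration 3: no further components; recursion stops.

5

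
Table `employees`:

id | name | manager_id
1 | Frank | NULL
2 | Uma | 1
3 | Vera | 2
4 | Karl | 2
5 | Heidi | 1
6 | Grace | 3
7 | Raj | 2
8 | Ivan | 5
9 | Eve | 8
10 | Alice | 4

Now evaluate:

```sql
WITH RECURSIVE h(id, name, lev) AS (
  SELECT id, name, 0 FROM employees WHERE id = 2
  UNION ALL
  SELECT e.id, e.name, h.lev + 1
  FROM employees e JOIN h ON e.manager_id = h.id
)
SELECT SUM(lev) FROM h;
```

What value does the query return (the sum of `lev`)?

Base: id=2 (Uma) at lev 0.
Iteration 1: rows with manager_id in {2} -> Vera (id 3, lev 1), Karl (id 4, lev 1), Raj (id 7, lev 1).
Iteration 2: rows with manager_id in {3,4,7} -> Grace (id 6, lev 2), Alice (id 10, lev 2).
Iteration 3: no rows with manager_id in {6,10}; recursion stops.
SUM(lev) = 0 + 1 + 1 + 1 + 2 + 2 = 7.

7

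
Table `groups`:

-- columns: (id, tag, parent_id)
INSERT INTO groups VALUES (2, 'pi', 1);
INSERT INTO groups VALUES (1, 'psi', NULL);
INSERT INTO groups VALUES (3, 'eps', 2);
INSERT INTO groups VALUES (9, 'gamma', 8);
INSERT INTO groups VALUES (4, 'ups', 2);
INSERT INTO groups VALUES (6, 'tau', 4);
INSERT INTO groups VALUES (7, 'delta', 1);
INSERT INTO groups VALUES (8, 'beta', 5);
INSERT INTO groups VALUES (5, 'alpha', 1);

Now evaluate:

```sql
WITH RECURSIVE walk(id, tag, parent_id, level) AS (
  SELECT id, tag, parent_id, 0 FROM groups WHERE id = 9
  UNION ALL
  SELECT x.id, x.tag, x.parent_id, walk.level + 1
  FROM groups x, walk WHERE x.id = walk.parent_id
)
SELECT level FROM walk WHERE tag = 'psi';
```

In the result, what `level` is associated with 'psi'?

3

Base: id=9 (gamma), parent_id=8, level 0.
Iteration 1: join on id=8 -> beta (id 8, parent_id=5, level 1).
Iteration 2: join on id=5 -> alpha (id 5, parent_id=1, level 2).
Iteration 3: join on id=1 -> psi (id 1, parent_id=NULL, level 3).
Iteration 4: parent_id is NULL; no match; recursion stops.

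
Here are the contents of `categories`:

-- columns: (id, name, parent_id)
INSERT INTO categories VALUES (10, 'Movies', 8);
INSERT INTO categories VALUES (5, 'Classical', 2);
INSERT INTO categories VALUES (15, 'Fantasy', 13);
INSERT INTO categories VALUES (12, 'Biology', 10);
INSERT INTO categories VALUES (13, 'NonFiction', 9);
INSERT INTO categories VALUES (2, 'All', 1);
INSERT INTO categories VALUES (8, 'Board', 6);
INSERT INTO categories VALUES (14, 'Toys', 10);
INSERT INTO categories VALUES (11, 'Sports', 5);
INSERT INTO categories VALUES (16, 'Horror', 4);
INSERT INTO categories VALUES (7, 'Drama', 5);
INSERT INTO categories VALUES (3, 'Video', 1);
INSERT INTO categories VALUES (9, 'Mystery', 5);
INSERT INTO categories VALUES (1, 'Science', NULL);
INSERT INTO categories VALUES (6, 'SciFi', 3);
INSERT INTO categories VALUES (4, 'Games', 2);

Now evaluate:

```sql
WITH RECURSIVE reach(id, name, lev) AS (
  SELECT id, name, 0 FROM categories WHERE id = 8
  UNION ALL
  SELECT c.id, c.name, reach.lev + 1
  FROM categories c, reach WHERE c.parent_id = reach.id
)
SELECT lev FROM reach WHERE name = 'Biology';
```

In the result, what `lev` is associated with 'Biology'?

2

Base: id=8 (Board) at lev 0.
Iteration 1: rows with parent_id in {8} -> Movies (id 10, lev 1).
Iteration 2: rows with parent_id in {10} -> Biology (id 12, lev 2), Toys (id 14, lev 2).
Iteration 3: no rows with parent_id in {12,14}; recursion stops.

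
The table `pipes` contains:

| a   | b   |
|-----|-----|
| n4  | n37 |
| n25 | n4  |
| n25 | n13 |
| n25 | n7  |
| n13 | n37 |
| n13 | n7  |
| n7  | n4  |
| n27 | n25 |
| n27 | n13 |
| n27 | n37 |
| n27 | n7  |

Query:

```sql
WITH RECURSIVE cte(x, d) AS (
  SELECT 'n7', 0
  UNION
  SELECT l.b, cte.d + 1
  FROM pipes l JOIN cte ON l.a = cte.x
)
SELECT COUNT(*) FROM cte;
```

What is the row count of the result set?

3

Base: (n7, d=0).
Iteration 1: edges from {n7} -> (n4, d=1).
Iteration 2: edges from {n4} -> (n37, d=2).
Iteration 3: no outgoing edges from {n37}; recursion stops.
Total rows emitted: 3.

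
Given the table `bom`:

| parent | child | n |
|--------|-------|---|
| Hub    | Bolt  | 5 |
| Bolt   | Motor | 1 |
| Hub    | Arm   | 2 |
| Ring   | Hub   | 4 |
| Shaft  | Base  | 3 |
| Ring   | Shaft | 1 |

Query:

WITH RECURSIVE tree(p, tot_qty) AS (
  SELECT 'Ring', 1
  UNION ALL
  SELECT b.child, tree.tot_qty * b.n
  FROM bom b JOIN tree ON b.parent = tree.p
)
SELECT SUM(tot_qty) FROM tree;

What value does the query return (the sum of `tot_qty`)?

57

Base: (Ring, tot_qty=1).
Iteration 1: components of {Ring} -> Hub = 1*4 = 4, Shaft = 1*1 = 1.
Iteration 2: components of {Hub,Shaft} -> Arm = 4*2 = 8, Base = 1*3 = 3, Bolt = 4*5 = 20.
Iteration 3: components of {Arm,Base,Bolt} -> Motor = 20*1 = 20.
Iteration 4: no further components; recursion stops.
SUM(tot_qty) = 1 + 4 + 1 + 20 + 8 + 3 + 20 = 57.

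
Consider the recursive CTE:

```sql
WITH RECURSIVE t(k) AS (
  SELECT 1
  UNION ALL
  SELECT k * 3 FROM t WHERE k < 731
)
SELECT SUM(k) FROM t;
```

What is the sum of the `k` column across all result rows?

3280

Base: k=1.
Iteration 1: 1 < 731 holds -> k = 1 * 3 = 3.
Iteration 2: 3 < 731 holds -> k = 3 * 3 = 9.
Iteration 3: 9 < 731 holds -> k = 9 * 3 = 27.
Iteration 4: 27 < 731 holds -> k = 27 * 3 = 81.
Iteration 5: 81 < 731 holds -> k = 81 * 3 = 243.
Iteration 6: 243 < 731 holds -> k = 243 * 3 = 729.
Iteration 7: 729 < 731 holds -> k = 729 * 3 = 2187.
Iteration 8: 2187 < 731 fails; recursion stops.
SUM(k) = 1 + 3 + 9 + 27 + 81 + 243 + 729 + 2187 = 3280.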